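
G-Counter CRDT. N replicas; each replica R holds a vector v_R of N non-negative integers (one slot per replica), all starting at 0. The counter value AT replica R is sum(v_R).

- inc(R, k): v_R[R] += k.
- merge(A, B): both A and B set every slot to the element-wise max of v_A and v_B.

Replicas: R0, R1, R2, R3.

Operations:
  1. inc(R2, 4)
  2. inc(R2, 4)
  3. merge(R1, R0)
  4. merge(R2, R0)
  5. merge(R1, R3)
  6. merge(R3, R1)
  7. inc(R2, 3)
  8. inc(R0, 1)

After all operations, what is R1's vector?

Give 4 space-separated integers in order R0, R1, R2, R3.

Op 1: inc R2 by 4 -> R2=(0,0,4,0) value=4
Op 2: inc R2 by 4 -> R2=(0,0,8,0) value=8
Op 3: merge R1<->R0 -> R1=(0,0,0,0) R0=(0,0,0,0)
Op 4: merge R2<->R0 -> R2=(0,0,8,0) R0=(0,0,8,0)
Op 5: merge R1<->R3 -> R1=(0,0,0,0) R3=(0,0,0,0)
Op 6: merge R3<->R1 -> R3=(0,0,0,0) R1=(0,0,0,0)
Op 7: inc R2 by 3 -> R2=(0,0,11,0) value=11
Op 8: inc R0 by 1 -> R0=(1,0,8,0) value=9

Answer: 0 0 0 0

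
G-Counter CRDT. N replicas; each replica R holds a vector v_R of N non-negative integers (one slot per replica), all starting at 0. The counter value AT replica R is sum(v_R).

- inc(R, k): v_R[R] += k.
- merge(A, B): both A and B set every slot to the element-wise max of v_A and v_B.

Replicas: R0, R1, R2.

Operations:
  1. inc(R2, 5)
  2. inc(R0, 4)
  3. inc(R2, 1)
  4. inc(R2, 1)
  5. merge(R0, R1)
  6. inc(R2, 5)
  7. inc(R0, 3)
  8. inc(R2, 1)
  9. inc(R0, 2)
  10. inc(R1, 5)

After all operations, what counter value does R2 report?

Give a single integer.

Answer: 13

Derivation:
Op 1: inc R2 by 5 -> R2=(0,0,5) value=5
Op 2: inc R0 by 4 -> R0=(4,0,0) value=4
Op 3: inc R2 by 1 -> R2=(0,0,6) value=6
Op 4: inc R2 by 1 -> R2=(0,0,7) value=7
Op 5: merge R0<->R1 -> R0=(4,0,0) R1=(4,0,0)
Op 6: inc R2 by 5 -> R2=(0,0,12) value=12
Op 7: inc R0 by 3 -> R0=(7,0,0) value=7
Op 8: inc R2 by 1 -> R2=(0,0,13) value=13
Op 9: inc R0 by 2 -> R0=(9,0,0) value=9
Op 10: inc R1 by 5 -> R1=(4,5,0) value=9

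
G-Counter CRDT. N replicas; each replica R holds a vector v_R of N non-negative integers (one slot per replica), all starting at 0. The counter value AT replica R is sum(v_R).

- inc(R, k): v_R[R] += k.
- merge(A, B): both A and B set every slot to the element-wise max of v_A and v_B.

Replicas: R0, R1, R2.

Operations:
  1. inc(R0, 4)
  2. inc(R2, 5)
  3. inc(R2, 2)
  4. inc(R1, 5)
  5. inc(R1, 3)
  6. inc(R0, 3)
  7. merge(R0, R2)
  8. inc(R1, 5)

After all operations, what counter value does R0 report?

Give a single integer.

Answer: 14

Derivation:
Op 1: inc R0 by 4 -> R0=(4,0,0) value=4
Op 2: inc R2 by 5 -> R2=(0,0,5) value=5
Op 3: inc R2 by 2 -> R2=(0,0,7) value=7
Op 4: inc R1 by 5 -> R1=(0,5,0) value=5
Op 5: inc R1 by 3 -> R1=(0,8,0) value=8
Op 6: inc R0 by 3 -> R0=(7,0,0) value=7
Op 7: merge R0<->R2 -> R0=(7,0,7) R2=(7,0,7)
Op 8: inc R1 by 5 -> R1=(0,13,0) value=13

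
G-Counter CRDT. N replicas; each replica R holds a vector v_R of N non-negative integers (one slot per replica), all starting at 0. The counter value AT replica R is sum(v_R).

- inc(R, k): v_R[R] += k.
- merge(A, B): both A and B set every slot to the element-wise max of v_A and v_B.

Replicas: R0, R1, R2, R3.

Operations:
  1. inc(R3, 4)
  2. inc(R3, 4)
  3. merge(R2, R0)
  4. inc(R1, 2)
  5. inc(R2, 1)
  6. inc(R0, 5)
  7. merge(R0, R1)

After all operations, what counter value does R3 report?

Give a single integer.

Op 1: inc R3 by 4 -> R3=(0,0,0,4) value=4
Op 2: inc R3 by 4 -> R3=(0,0,0,8) value=8
Op 3: merge R2<->R0 -> R2=(0,0,0,0) R0=(0,0,0,0)
Op 4: inc R1 by 2 -> R1=(0,2,0,0) value=2
Op 5: inc R2 by 1 -> R2=(0,0,1,0) value=1
Op 6: inc R0 by 5 -> R0=(5,0,0,0) value=5
Op 7: merge R0<->R1 -> R0=(5,2,0,0) R1=(5,2,0,0)

Answer: 8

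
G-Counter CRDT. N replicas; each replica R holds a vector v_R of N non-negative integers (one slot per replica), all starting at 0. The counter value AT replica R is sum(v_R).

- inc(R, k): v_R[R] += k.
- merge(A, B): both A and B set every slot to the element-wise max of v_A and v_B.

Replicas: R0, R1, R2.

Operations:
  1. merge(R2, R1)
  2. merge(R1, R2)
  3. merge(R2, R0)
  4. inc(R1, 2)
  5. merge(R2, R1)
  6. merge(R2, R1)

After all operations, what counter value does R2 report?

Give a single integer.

Op 1: merge R2<->R1 -> R2=(0,0,0) R1=(0,0,0)
Op 2: merge R1<->R2 -> R1=(0,0,0) R2=(0,0,0)
Op 3: merge R2<->R0 -> R2=(0,0,0) R0=(0,0,0)
Op 4: inc R1 by 2 -> R1=(0,2,0) value=2
Op 5: merge R2<->R1 -> R2=(0,2,0) R1=(0,2,0)
Op 6: merge R2<->R1 -> R2=(0,2,0) R1=(0,2,0)

Answer: 2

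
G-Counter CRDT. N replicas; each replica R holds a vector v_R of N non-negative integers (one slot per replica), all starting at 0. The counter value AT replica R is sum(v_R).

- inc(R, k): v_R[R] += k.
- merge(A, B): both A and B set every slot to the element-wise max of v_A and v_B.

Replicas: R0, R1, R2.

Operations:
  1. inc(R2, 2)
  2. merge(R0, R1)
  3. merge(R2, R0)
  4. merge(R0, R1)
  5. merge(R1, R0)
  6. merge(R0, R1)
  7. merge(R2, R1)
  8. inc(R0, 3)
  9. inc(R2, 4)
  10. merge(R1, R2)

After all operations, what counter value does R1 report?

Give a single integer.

Answer: 6

Derivation:
Op 1: inc R2 by 2 -> R2=(0,0,2) value=2
Op 2: merge R0<->R1 -> R0=(0,0,0) R1=(0,0,0)
Op 3: merge R2<->R0 -> R2=(0,0,2) R0=(0,0,2)
Op 4: merge R0<->R1 -> R0=(0,0,2) R1=(0,0,2)
Op 5: merge R1<->R0 -> R1=(0,0,2) R0=(0,0,2)
Op 6: merge R0<->R1 -> R0=(0,0,2) R1=(0,0,2)
Op 7: merge R2<->R1 -> R2=(0,0,2) R1=(0,0,2)
Op 8: inc R0 by 3 -> R0=(3,0,2) value=5
Op 9: inc R2 by 4 -> R2=(0,0,6) value=6
Op 10: merge R1<->R2 -> R1=(0,0,6) R2=(0,0,6)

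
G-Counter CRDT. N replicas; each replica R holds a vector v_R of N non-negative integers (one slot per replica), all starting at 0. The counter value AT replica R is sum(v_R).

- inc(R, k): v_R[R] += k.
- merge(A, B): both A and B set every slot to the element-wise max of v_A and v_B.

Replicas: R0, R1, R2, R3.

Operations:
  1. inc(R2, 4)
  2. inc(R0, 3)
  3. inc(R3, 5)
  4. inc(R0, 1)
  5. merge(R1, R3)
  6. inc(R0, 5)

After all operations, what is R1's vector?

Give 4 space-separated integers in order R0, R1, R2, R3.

Op 1: inc R2 by 4 -> R2=(0,0,4,0) value=4
Op 2: inc R0 by 3 -> R0=(3,0,0,0) value=3
Op 3: inc R3 by 5 -> R3=(0,0,0,5) value=5
Op 4: inc R0 by 1 -> R0=(4,0,0,0) value=4
Op 5: merge R1<->R3 -> R1=(0,0,0,5) R3=(0,0,0,5)
Op 6: inc R0 by 5 -> R0=(9,0,0,0) value=9

Answer: 0 0 0 5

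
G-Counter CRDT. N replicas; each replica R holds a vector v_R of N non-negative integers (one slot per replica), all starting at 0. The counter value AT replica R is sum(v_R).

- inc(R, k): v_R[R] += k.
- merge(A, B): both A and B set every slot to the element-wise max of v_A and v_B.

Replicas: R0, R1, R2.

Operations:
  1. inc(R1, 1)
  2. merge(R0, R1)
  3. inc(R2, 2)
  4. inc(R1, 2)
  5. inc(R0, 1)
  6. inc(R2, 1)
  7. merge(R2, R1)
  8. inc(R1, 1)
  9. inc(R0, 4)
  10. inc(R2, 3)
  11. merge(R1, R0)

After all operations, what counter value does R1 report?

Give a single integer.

Answer: 12

Derivation:
Op 1: inc R1 by 1 -> R1=(0,1,0) value=1
Op 2: merge R0<->R1 -> R0=(0,1,0) R1=(0,1,0)
Op 3: inc R2 by 2 -> R2=(0,0,2) value=2
Op 4: inc R1 by 2 -> R1=(0,3,0) value=3
Op 5: inc R0 by 1 -> R0=(1,1,0) value=2
Op 6: inc R2 by 1 -> R2=(0,0,3) value=3
Op 7: merge R2<->R1 -> R2=(0,3,3) R1=(0,3,3)
Op 8: inc R1 by 1 -> R1=(0,4,3) value=7
Op 9: inc R0 by 4 -> R0=(5,1,0) value=6
Op 10: inc R2 by 3 -> R2=(0,3,6) value=9
Op 11: merge R1<->R0 -> R1=(5,4,3) R0=(5,4,3)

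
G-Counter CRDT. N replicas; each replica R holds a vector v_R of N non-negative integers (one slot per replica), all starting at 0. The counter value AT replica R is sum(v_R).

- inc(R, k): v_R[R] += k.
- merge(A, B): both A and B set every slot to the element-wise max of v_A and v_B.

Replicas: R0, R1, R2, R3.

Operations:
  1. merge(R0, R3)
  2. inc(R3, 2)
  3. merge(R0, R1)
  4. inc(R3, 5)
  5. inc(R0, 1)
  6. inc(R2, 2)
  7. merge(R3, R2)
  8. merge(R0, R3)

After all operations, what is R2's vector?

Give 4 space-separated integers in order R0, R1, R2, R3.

Answer: 0 0 2 7

Derivation:
Op 1: merge R0<->R3 -> R0=(0,0,0,0) R3=(0,0,0,0)
Op 2: inc R3 by 2 -> R3=(0,0,0,2) value=2
Op 3: merge R0<->R1 -> R0=(0,0,0,0) R1=(0,0,0,0)
Op 4: inc R3 by 5 -> R3=(0,0,0,7) value=7
Op 5: inc R0 by 1 -> R0=(1,0,0,0) value=1
Op 6: inc R2 by 2 -> R2=(0,0,2,0) value=2
Op 7: merge R3<->R2 -> R3=(0,0,2,7) R2=(0,0,2,7)
Op 8: merge R0<->R3 -> R0=(1,0,2,7) R3=(1,0,2,7)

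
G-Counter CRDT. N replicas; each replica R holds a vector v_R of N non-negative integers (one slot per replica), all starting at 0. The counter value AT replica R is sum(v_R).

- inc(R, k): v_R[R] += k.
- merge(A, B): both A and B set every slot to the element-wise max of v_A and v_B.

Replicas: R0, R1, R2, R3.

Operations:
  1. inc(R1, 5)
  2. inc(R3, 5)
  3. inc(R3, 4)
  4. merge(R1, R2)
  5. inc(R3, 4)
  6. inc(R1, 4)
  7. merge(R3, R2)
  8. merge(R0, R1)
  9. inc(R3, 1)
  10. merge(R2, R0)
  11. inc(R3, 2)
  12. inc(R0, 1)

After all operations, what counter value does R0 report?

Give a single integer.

Op 1: inc R1 by 5 -> R1=(0,5,0,0) value=5
Op 2: inc R3 by 5 -> R3=(0,0,0,5) value=5
Op 3: inc R3 by 4 -> R3=(0,0,0,9) value=9
Op 4: merge R1<->R2 -> R1=(0,5,0,0) R2=(0,5,0,0)
Op 5: inc R3 by 4 -> R3=(0,0,0,13) value=13
Op 6: inc R1 by 4 -> R1=(0,9,0,0) value=9
Op 7: merge R3<->R2 -> R3=(0,5,0,13) R2=(0,5,0,13)
Op 8: merge R0<->R1 -> R0=(0,9,0,0) R1=(0,9,0,0)
Op 9: inc R3 by 1 -> R3=(0,5,0,14) value=19
Op 10: merge R2<->R0 -> R2=(0,9,0,13) R0=(0,9,0,13)
Op 11: inc R3 by 2 -> R3=(0,5,0,16) value=21
Op 12: inc R0 by 1 -> R0=(1,9,0,13) value=23

Answer: 23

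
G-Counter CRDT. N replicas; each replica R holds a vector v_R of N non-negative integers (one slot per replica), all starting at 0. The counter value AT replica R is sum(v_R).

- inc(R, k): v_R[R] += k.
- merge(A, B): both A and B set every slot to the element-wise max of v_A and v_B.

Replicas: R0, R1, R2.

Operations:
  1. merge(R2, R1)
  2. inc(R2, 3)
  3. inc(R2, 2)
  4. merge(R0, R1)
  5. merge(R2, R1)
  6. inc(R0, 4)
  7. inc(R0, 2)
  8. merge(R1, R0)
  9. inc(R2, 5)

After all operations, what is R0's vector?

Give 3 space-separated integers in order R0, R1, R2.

Op 1: merge R2<->R1 -> R2=(0,0,0) R1=(0,0,0)
Op 2: inc R2 by 3 -> R2=(0,0,3) value=3
Op 3: inc R2 by 2 -> R2=(0,0,5) value=5
Op 4: merge R0<->R1 -> R0=(0,0,0) R1=(0,0,0)
Op 5: merge R2<->R1 -> R2=(0,0,5) R1=(0,0,5)
Op 6: inc R0 by 4 -> R0=(4,0,0) value=4
Op 7: inc R0 by 2 -> R0=(6,0,0) value=6
Op 8: merge R1<->R0 -> R1=(6,0,5) R0=(6,0,5)
Op 9: inc R2 by 5 -> R2=(0,0,10) value=10

Answer: 6 0 5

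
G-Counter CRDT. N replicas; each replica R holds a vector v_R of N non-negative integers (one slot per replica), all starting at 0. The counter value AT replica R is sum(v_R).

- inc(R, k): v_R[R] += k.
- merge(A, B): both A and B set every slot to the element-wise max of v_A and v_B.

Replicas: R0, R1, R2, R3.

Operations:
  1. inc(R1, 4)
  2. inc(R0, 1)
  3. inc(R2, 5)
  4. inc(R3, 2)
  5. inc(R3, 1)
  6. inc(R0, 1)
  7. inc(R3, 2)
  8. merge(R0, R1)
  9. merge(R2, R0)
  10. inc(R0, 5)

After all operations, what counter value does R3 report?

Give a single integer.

Answer: 5

Derivation:
Op 1: inc R1 by 4 -> R1=(0,4,0,0) value=4
Op 2: inc R0 by 1 -> R0=(1,0,0,0) value=1
Op 3: inc R2 by 5 -> R2=(0,0,5,0) value=5
Op 4: inc R3 by 2 -> R3=(0,0,0,2) value=2
Op 5: inc R3 by 1 -> R3=(0,0,0,3) value=3
Op 6: inc R0 by 1 -> R0=(2,0,0,0) value=2
Op 7: inc R3 by 2 -> R3=(0,0,0,5) value=5
Op 8: merge R0<->R1 -> R0=(2,4,0,0) R1=(2,4,0,0)
Op 9: merge R2<->R0 -> R2=(2,4,5,0) R0=(2,4,5,0)
Op 10: inc R0 by 5 -> R0=(7,4,5,0) value=16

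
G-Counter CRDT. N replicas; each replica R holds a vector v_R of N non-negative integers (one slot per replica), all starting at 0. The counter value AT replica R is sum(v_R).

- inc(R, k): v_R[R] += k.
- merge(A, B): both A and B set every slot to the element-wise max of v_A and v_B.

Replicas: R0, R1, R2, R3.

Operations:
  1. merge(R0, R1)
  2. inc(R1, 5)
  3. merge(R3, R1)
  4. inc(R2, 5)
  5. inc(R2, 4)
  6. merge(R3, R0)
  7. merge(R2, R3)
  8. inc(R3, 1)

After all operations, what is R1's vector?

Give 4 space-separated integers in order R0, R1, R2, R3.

Answer: 0 5 0 0

Derivation:
Op 1: merge R0<->R1 -> R0=(0,0,0,0) R1=(0,0,0,0)
Op 2: inc R1 by 5 -> R1=(0,5,0,0) value=5
Op 3: merge R3<->R1 -> R3=(0,5,0,0) R1=(0,5,0,0)
Op 4: inc R2 by 5 -> R2=(0,0,5,0) value=5
Op 5: inc R2 by 4 -> R2=(0,0,9,0) value=9
Op 6: merge R3<->R0 -> R3=(0,5,0,0) R0=(0,5,0,0)
Op 7: merge R2<->R3 -> R2=(0,5,9,0) R3=(0,5,9,0)
Op 8: inc R3 by 1 -> R3=(0,5,9,1) value=15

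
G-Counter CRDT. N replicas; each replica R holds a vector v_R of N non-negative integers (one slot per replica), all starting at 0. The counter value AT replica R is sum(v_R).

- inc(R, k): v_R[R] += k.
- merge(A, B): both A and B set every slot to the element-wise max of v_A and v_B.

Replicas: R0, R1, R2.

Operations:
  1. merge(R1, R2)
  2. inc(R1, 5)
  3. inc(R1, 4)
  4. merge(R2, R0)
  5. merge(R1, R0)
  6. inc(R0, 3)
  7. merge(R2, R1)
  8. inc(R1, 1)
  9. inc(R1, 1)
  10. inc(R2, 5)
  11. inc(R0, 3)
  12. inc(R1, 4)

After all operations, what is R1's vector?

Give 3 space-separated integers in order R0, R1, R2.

Op 1: merge R1<->R2 -> R1=(0,0,0) R2=(0,0,0)
Op 2: inc R1 by 5 -> R1=(0,5,0) value=5
Op 3: inc R1 by 4 -> R1=(0,9,0) value=9
Op 4: merge R2<->R0 -> R2=(0,0,0) R0=(0,0,0)
Op 5: merge R1<->R0 -> R1=(0,9,0) R0=(0,9,0)
Op 6: inc R0 by 3 -> R0=(3,9,0) value=12
Op 7: merge R2<->R1 -> R2=(0,9,0) R1=(0,9,0)
Op 8: inc R1 by 1 -> R1=(0,10,0) value=10
Op 9: inc R1 by 1 -> R1=(0,11,0) value=11
Op 10: inc R2 by 5 -> R2=(0,9,5) value=14
Op 11: inc R0 by 3 -> R0=(6,9,0) value=15
Op 12: inc R1 by 4 -> R1=(0,15,0) value=15

Answer: 0 15 0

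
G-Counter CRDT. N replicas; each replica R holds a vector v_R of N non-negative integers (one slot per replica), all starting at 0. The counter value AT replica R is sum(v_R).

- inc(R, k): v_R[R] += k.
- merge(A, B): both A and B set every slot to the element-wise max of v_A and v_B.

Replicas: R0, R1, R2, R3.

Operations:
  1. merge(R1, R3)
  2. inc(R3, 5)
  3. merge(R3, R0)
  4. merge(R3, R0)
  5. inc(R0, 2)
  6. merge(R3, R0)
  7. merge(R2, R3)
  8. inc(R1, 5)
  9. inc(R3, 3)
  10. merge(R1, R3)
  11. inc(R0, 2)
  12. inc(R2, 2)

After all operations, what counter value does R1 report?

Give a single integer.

Op 1: merge R1<->R3 -> R1=(0,0,0,0) R3=(0,0,0,0)
Op 2: inc R3 by 5 -> R3=(0,0,0,5) value=5
Op 3: merge R3<->R0 -> R3=(0,0,0,5) R0=(0,0,0,5)
Op 4: merge R3<->R0 -> R3=(0,0,0,5) R0=(0,0,0,5)
Op 5: inc R0 by 2 -> R0=(2,0,0,5) value=7
Op 6: merge R3<->R0 -> R3=(2,0,0,5) R0=(2,0,0,5)
Op 7: merge R2<->R3 -> R2=(2,0,0,5) R3=(2,0,0,5)
Op 8: inc R1 by 5 -> R1=(0,5,0,0) value=5
Op 9: inc R3 by 3 -> R3=(2,0,0,8) value=10
Op 10: merge R1<->R3 -> R1=(2,5,0,8) R3=(2,5,0,8)
Op 11: inc R0 by 2 -> R0=(4,0,0,5) value=9
Op 12: inc R2 by 2 -> R2=(2,0,2,5) value=9

Answer: 15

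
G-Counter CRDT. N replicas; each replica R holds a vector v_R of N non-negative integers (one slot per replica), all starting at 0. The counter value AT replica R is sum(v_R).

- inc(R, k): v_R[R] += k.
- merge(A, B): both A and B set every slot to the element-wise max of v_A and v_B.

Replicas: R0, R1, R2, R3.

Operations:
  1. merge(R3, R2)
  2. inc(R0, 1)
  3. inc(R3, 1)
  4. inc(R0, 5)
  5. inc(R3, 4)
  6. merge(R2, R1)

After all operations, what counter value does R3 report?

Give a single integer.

Answer: 5

Derivation:
Op 1: merge R3<->R2 -> R3=(0,0,0,0) R2=(0,0,0,0)
Op 2: inc R0 by 1 -> R0=(1,0,0,0) value=1
Op 3: inc R3 by 1 -> R3=(0,0,0,1) value=1
Op 4: inc R0 by 5 -> R0=(6,0,0,0) value=6
Op 5: inc R3 by 4 -> R3=(0,0,0,5) value=5
Op 6: merge R2<->R1 -> R2=(0,0,0,0) R1=(0,0,0,0)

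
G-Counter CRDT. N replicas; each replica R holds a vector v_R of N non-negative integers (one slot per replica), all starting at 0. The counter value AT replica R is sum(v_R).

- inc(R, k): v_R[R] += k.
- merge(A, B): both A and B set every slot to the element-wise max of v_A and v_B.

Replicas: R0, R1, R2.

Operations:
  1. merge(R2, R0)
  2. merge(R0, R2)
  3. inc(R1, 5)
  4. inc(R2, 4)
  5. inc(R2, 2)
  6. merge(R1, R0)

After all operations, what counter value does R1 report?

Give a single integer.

Op 1: merge R2<->R0 -> R2=(0,0,0) R0=(0,0,0)
Op 2: merge R0<->R2 -> R0=(0,0,0) R2=(0,0,0)
Op 3: inc R1 by 5 -> R1=(0,5,0) value=5
Op 4: inc R2 by 4 -> R2=(0,0,4) value=4
Op 5: inc R2 by 2 -> R2=(0,0,6) value=6
Op 6: merge R1<->R0 -> R1=(0,5,0) R0=(0,5,0)

Answer: 5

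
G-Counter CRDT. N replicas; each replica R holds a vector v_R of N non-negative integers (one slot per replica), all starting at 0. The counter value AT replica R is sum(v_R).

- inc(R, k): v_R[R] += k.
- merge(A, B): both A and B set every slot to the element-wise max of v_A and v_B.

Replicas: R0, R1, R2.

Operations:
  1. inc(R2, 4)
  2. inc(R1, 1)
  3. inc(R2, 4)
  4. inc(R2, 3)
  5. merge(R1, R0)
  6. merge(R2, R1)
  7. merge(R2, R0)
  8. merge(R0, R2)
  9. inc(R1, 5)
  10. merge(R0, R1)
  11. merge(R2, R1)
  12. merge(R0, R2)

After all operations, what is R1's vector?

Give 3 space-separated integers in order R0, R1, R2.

Answer: 0 6 11

Derivation:
Op 1: inc R2 by 4 -> R2=(0,0,4) value=4
Op 2: inc R1 by 1 -> R1=(0,1,0) value=1
Op 3: inc R2 by 4 -> R2=(0,0,8) value=8
Op 4: inc R2 by 3 -> R2=(0,0,11) value=11
Op 5: merge R1<->R0 -> R1=(0,1,0) R0=(0,1,0)
Op 6: merge R2<->R1 -> R2=(0,1,11) R1=(0,1,11)
Op 7: merge R2<->R0 -> R2=(0,1,11) R0=(0,1,11)
Op 8: merge R0<->R2 -> R0=(0,1,11) R2=(0,1,11)
Op 9: inc R1 by 5 -> R1=(0,6,11) value=17
Op 10: merge R0<->R1 -> R0=(0,6,11) R1=(0,6,11)
Op 11: merge R2<->R1 -> R2=(0,6,11) R1=(0,6,11)
Op 12: merge R0<->R2 -> R0=(0,6,11) R2=(0,6,11)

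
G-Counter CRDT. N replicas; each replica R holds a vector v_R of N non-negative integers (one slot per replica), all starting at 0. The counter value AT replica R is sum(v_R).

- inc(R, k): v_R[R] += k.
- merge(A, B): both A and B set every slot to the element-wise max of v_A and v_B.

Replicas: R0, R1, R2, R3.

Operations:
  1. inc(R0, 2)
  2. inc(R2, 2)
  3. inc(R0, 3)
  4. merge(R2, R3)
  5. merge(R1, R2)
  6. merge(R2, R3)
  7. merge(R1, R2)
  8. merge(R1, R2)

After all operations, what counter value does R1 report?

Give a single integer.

Answer: 2

Derivation:
Op 1: inc R0 by 2 -> R0=(2,0,0,0) value=2
Op 2: inc R2 by 2 -> R2=(0,0,2,0) value=2
Op 3: inc R0 by 3 -> R0=(5,0,0,0) value=5
Op 4: merge R2<->R3 -> R2=(0,0,2,0) R3=(0,0,2,0)
Op 5: merge R1<->R2 -> R1=(0,0,2,0) R2=(0,0,2,0)
Op 6: merge R2<->R3 -> R2=(0,0,2,0) R3=(0,0,2,0)
Op 7: merge R1<->R2 -> R1=(0,0,2,0) R2=(0,0,2,0)
Op 8: merge R1<->R2 -> R1=(0,0,2,0) R2=(0,0,2,0)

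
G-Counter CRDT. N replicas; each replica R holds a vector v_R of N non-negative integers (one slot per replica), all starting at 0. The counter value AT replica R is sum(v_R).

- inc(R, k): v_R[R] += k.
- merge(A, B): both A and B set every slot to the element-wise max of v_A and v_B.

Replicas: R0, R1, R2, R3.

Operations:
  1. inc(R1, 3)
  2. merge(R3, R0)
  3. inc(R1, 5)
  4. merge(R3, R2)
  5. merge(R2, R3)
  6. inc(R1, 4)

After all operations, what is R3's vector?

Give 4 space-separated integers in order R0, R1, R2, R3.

Answer: 0 0 0 0

Derivation:
Op 1: inc R1 by 3 -> R1=(0,3,0,0) value=3
Op 2: merge R3<->R0 -> R3=(0,0,0,0) R0=(0,0,0,0)
Op 3: inc R1 by 5 -> R1=(0,8,0,0) value=8
Op 4: merge R3<->R2 -> R3=(0,0,0,0) R2=(0,0,0,0)
Op 5: merge R2<->R3 -> R2=(0,0,0,0) R3=(0,0,0,0)
Op 6: inc R1 by 4 -> R1=(0,12,0,0) value=12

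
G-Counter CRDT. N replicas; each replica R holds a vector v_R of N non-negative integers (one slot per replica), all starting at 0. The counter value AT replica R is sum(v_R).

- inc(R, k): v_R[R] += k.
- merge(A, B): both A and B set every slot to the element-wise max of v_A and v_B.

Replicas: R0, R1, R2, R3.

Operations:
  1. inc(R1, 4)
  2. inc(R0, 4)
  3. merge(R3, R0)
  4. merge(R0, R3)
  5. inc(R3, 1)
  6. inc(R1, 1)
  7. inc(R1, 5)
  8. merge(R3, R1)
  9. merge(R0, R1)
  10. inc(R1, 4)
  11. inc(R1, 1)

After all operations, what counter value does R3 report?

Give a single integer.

Op 1: inc R1 by 4 -> R1=(0,4,0,0) value=4
Op 2: inc R0 by 4 -> R0=(4,0,0,0) value=4
Op 3: merge R3<->R0 -> R3=(4,0,0,0) R0=(4,0,0,0)
Op 4: merge R0<->R3 -> R0=(4,0,0,0) R3=(4,0,0,0)
Op 5: inc R3 by 1 -> R3=(4,0,0,1) value=5
Op 6: inc R1 by 1 -> R1=(0,5,0,0) value=5
Op 7: inc R1 by 5 -> R1=(0,10,0,0) value=10
Op 8: merge R3<->R1 -> R3=(4,10,0,1) R1=(4,10,0,1)
Op 9: merge R0<->R1 -> R0=(4,10,0,1) R1=(4,10,0,1)
Op 10: inc R1 by 4 -> R1=(4,14,0,1) value=19
Op 11: inc R1 by 1 -> R1=(4,15,0,1) value=20

Answer: 15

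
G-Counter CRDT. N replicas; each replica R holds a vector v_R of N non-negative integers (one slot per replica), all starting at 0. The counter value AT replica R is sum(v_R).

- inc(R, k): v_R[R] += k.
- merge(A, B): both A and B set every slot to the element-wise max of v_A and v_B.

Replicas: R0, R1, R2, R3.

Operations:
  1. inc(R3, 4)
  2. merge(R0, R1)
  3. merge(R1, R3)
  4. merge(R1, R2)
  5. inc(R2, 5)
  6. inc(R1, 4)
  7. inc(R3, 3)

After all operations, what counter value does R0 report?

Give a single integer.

Answer: 0

Derivation:
Op 1: inc R3 by 4 -> R3=(0,0,0,4) value=4
Op 2: merge R0<->R1 -> R0=(0,0,0,0) R1=(0,0,0,0)
Op 3: merge R1<->R3 -> R1=(0,0,0,4) R3=(0,0,0,4)
Op 4: merge R1<->R2 -> R1=(0,0,0,4) R2=(0,0,0,4)
Op 5: inc R2 by 5 -> R2=(0,0,5,4) value=9
Op 6: inc R1 by 4 -> R1=(0,4,0,4) value=8
Op 7: inc R3 by 3 -> R3=(0,0,0,7) value=7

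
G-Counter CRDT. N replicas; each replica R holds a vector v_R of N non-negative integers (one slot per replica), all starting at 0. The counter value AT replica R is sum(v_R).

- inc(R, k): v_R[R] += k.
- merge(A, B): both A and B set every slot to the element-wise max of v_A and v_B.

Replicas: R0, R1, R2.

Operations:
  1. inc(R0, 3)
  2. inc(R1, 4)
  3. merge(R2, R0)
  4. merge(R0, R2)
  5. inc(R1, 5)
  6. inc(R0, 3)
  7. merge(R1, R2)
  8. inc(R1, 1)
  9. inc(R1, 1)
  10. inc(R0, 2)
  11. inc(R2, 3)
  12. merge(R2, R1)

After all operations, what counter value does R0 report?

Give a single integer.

Answer: 8

Derivation:
Op 1: inc R0 by 3 -> R0=(3,0,0) value=3
Op 2: inc R1 by 4 -> R1=(0,4,0) value=4
Op 3: merge R2<->R0 -> R2=(3,0,0) R0=(3,0,0)
Op 4: merge R0<->R2 -> R0=(3,0,0) R2=(3,0,0)
Op 5: inc R1 by 5 -> R1=(0,9,0) value=9
Op 6: inc R0 by 3 -> R0=(6,0,0) value=6
Op 7: merge R1<->R2 -> R1=(3,9,0) R2=(3,9,0)
Op 8: inc R1 by 1 -> R1=(3,10,0) value=13
Op 9: inc R1 by 1 -> R1=(3,11,0) value=14
Op 10: inc R0 by 2 -> R0=(8,0,0) value=8
Op 11: inc R2 by 3 -> R2=(3,9,3) value=15
Op 12: merge R2<->R1 -> R2=(3,11,3) R1=(3,11,3)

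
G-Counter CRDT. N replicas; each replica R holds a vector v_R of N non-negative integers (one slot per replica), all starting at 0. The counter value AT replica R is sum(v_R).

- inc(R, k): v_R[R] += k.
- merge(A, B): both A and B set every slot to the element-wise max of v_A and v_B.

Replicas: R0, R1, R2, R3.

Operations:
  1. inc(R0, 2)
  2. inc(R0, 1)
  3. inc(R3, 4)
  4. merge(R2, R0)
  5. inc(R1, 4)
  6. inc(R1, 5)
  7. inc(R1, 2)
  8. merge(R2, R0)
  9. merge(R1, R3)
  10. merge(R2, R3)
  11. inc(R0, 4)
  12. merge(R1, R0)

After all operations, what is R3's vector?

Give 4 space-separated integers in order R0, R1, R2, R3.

Answer: 3 11 0 4

Derivation:
Op 1: inc R0 by 2 -> R0=(2,0,0,0) value=2
Op 2: inc R0 by 1 -> R0=(3,0,0,0) value=3
Op 3: inc R3 by 4 -> R3=(0,0,0,4) value=4
Op 4: merge R2<->R0 -> R2=(3,0,0,0) R0=(3,0,0,0)
Op 5: inc R1 by 4 -> R1=(0,4,0,0) value=4
Op 6: inc R1 by 5 -> R1=(0,9,0,0) value=9
Op 7: inc R1 by 2 -> R1=(0,11,0,0) value=11
Op 8: merge R2<->R0 -> R2=(3,0,0,0) R0=(3,0,0,0)
Op 9: merge R1<->R3 -> R1=(0,11,0,4) R3=(0,11,0,4)
Op 10: merge R2<->R3 -> R2=(3,11,0,4) R3=(3,11,0,4)
Op 11: inc R0 by 4 -> R0=(7,0,0,0) value=7
Op 12: merge R1<->R0 -> R1=(7,11,0,4) R0=(7,11,0,4)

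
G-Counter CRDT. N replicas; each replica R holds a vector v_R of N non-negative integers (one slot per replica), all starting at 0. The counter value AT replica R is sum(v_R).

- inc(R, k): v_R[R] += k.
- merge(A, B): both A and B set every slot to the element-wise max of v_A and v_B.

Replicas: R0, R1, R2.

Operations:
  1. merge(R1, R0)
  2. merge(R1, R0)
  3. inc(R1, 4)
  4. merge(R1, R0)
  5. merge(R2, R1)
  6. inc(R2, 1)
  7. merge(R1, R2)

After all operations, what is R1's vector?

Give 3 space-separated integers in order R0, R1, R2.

Op 1: merge R1<->R0 -> R1=(0,0,0) R0=(0,0,0)
Op 2: merge R1<->R0 -> R1=(0,0,0) R0=(0,0,0)
Op 3: inc R1 by 4 -> R1=(0,4,0) value=4
Op 4: merge R1<->R0 -> R1=(0,4,0) R0=(0,4,0)
Op 5: merge R2<->R1 -> R2=(0,4,0) R1=(0,4,0)
Op 6: inc R2 by 1 -> R2=(0,4,1) value=5
Op 7: merge R1<->R2 -> R1=(0,4,1) R2=(0,4,1)

Answer: 0 4 1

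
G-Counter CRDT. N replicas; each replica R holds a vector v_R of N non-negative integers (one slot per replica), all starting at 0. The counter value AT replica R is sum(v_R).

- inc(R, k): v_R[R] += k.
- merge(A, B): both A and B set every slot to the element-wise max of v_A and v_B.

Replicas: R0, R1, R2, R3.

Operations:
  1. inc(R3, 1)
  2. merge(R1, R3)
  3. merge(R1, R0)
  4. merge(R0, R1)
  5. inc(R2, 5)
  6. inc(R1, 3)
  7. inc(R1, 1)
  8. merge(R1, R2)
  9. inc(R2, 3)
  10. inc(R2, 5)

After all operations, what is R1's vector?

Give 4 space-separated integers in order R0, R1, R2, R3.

Answer: 0 4 5 1

Derivation:
Op 1: inc R3 by 1 -> R3=(0,0,0,1) value=1
Op 2: merge R1<->R3 -> R1=(0,0,0,1) R3=(0,0,0,1)
Op 3: merge R1<->R0 -> R1=(0,0,0,1) R0=(0,0,0,1)
Op 4: merge R0<->R1 -> R0=(0,0,0,1) R1=(0,0,0,1)
Op 5: inc R2 by 5 -> R2=(0,0,5,0) value=5
Op 6: inc R1 by 3 -> R1=(0,3,0,1) value=4
Op 7: inc R1 by 1 -> R1=(0,4,0,1) value=5
Op 8: merge R1<->R2 -> R1=(0,4,5,1) R2=(0,4,5,1)
Op 9: inc R2 by 3 -> R2=(0,4,8,1) value=13
Op 10: inc R2 by 5 -> R2=(0,4,13,1) value=18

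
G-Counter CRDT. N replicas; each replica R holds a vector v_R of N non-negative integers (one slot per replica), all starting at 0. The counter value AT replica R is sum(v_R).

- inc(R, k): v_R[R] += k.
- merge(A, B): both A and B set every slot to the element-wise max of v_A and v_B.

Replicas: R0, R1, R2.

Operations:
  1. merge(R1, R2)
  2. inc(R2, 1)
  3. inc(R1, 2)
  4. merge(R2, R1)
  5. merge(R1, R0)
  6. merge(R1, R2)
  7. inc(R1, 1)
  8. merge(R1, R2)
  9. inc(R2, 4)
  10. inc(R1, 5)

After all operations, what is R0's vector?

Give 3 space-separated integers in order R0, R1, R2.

Answer: 0 2 1

Derivation:
Op 1: merge R1<->R2 -> R1=(0,0,0) R2=(0,0,0)
Op 2: inc R2 by 1 -> R2=(0,0,1) value=1
Op 3: inc R1 by 2 -> R1=(0,2,0) value=2
Op 4: merge R2<->R1 -> R2=(0,2,1) R1=(0,2,1)
Op 5: merge R1<->R0 -> R1=(0,2,1) R0=(0,2,1)
Op 6: merge R1<->R2 -> R1=(0,2,1) R2=(0,2,1)
Op 7: inc R1 by 1 -> R1=(0,3,1) value=4
Op 8: merge R1<->R2 -> R1=(0,3,1) R2=(0,3,1)
Op 9: inc R2 by 4 -> R2=(0,3,5) value=8
Op 10: inc R1 by 5 -> R1=(0,8,1) value=9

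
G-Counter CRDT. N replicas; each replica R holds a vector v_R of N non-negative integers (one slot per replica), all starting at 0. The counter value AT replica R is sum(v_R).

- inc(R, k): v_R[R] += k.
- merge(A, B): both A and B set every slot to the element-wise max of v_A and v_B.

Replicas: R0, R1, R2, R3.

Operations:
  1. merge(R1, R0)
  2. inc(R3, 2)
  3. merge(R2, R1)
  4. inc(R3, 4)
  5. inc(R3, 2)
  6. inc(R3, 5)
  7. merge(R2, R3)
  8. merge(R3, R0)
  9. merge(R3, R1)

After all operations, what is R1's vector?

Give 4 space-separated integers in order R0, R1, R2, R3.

Op 1: merge R1<->R0 -> R1=(0,0,0,0) R0=(0,0,0,0)
Op 2: inc R3 by 2 -> R3=(0,0,0,2) value=2
Op 3: merge R2<->R1 -> R2=(0,0,0,0) R1=(0,0,0,0)
Op 4: inc R3 by 4 -> R3=(0,0,0,6) value=6
Op 5: inc R3 by 2 -> R3=(0,0,0,8) value=8
Op 6: inc R3 by 5 -> R3=(0,0,0,13) value=13
Op 7: merge R2<->R3 -> R2=(0,0,0,13) R3=(0,0,0,13)
Op 8: merge R3<->R0 -> R3=(0,0,0,13) R0=(0,0,0,13)
Op 9: merge R3<->R1 -> R3=(0,0,0,13) R1=(0,0,0,13)

Answer: 0 0 0 13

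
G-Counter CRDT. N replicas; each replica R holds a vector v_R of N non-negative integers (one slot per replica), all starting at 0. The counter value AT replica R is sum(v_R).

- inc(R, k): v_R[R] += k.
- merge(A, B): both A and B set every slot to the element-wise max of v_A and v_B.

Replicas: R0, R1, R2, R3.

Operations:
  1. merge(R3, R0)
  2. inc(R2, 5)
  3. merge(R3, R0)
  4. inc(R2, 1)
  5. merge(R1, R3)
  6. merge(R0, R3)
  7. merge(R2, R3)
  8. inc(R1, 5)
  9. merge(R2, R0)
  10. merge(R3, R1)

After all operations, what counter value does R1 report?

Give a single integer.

Op 1: merge R3<->R0 -> R3=(0,0,0,0) R0=(0,0,0,0)
Op 2: inc R2 by 5 -> R2=(0,0,5,0) value=5
Op 3: merge R3<->R0 -> R3=(0,0,0,0) R0=(0,0,0,0)
Op 4: inc R2 by 1 -> R2=(0,0,6,0) value=6
Op 5: merge R1<->R3 -> R1=(0,0,0,0) R3=(0,0,0,0)
Op 6: merge R0<->R3 -> R0=(0,0,0,0) R3=(0,0,0,0)
Op 7: merge R2<->R3 -> R2=(0,0,6,0) R3=(0,0,6,0)
Op 8: inc R1 by 5 -> R1=(0,5,0,0) value=5
Op 9: merge R2<->R0 -> R2=(0,0,6,0) R0=(0,0,6,0)
Op 10: merge R3<->R1 -> R3=(0,5,6,0) R1=(0,5,6,0)

Answer: 11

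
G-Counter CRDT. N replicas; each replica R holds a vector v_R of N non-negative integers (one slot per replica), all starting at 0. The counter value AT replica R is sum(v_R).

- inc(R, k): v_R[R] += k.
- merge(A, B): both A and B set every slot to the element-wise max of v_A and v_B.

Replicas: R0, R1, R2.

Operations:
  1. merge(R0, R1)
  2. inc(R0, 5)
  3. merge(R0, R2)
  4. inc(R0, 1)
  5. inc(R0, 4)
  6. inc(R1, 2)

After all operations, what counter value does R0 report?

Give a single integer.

Op 1: merge R0<->R1 -> R0=(0,0,0) R1=(0,0,0)
Op 2: inc R0 by 5 -> R0=(5,0,0) value=5
Op 3: merge R0<->R2 -> R0=(5,0,0) R2=(5,0,0)
Op 4: inc R0 by 1 -> R0=(6,0,0) value=6
Op 5: inc R0 by 4 -> R0=(10,0,0) value=10
Op 6: inc R1 by 2 -> R1=(0,2,0) value=2

Answer: 10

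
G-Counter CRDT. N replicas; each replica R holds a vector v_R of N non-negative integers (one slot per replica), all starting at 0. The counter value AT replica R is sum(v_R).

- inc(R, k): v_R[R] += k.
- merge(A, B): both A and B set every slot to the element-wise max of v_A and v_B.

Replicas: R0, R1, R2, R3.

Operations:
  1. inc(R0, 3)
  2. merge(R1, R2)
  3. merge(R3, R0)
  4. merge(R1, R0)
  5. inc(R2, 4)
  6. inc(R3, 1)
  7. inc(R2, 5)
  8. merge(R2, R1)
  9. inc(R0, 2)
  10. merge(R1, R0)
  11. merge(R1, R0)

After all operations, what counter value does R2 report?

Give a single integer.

Answer: 12

Derivation:
Op 1: inc R0 by 3 -> R0=(3,0,0,0) value=3
Op 2: merge R1<->R2 -> R1=(0,0,0,0) R2=(0,0,0,0)
Op 3: merge R3<->R0 -> R3=(3,0,0,0) R0=(3,0,0,0)
Op 4: merge R1<->R0 -> R1=(3,0,0,0) R0=(3,0,0,0)
Op 5: inc R2 by 4 -> R2=(0,0,4,0) value=4
Op 6: inc R3 by 1 -> R3=(3,0,0,1) value=4
Op 7: inc R2 by 5 -> R2=(0,0,9,0) value=9
Op 8: merge R2<->R1 -> R2=(3,0,9,0) R1=(3,0,9,0)
Op 9: inc R0 by 2 -> R0=(5,0,0,0) value=5
Op 10: merge R1<->R0 -> R1=(5,0,9,0) R0=(5,0,9,0)
Op 11: merge R1<->R0 -> R1=(5,0,9,0) R0=(5,0,9,0)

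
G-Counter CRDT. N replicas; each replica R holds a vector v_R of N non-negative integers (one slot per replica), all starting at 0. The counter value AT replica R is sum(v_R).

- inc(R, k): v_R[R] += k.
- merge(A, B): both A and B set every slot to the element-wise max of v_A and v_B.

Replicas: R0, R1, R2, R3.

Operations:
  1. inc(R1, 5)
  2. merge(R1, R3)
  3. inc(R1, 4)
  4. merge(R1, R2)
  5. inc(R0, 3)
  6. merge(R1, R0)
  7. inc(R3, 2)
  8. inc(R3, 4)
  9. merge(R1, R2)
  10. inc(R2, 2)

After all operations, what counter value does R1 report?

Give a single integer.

Op 1: inc R1 by 5 -> R1=(0,5,0,0) value=5
Op 2: merge R1<->R3 -> R1=(0,5,0,0) R3=(0,5,0,0)
Op 3: inc R1 by 4 -> R1=(0,9,0,0) value=9
Op 4: merge R1<->R2 -> R1=(0,9,0,0) R2=(0,9,0,0)
Op 5: inc R0 by 3 -> R0=(3,0,0,0) value=3
Op 6: merge R1<->R0 -> R1=(3,9,0,0) R0=(3,9,0,0)
Op 7: inc R3 by 2 -> R3=(0,5,0,2) value=7
Op 8: inc R3 by 4 -> R3=(0,5,0,6) value=11
Op 9: merge R1<->R2 -> R1=(3,9,0,0) R2=(3,9,0,0)
Op 10: inc R2 by 2 -> R2=(3,9,2,0) value=14

Answer: 12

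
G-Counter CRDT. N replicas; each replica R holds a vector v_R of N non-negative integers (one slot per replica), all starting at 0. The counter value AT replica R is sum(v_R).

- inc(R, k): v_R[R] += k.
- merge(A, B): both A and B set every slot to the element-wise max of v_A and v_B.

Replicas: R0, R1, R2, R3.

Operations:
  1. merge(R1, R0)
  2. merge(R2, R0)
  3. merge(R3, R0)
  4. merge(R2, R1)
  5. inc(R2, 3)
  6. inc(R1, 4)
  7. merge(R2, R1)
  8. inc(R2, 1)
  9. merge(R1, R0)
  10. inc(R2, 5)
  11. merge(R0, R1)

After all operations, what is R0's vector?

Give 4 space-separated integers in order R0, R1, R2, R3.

Op 1: merge R1<->R0 -> R1=(0,0,0,0) R0=(0,0,0,0)
Op 2: merge R2<->R0 -> R2=(0,0,0,0) R0=(0,0,0,0)
Op 3: merge R3<->R0 -> R3=(0,0,0,0) R0=(0,0,0,0)
Op 4: merge R2<->R1 -> R2=(0,0,0,0) R1=(0,0,0,0)
Op 5: inc R2 by 3 -> R2=(0,0,3,0) value=3
Op 6: inc R1 by 4 -> R1=(0,4,0,0) value=4
Op 7: merge R2<->R1 -> R2=(0,4,3,0) R1=(0,4,3,0)
Op 8: inc R2 by 1 -> R2=(0,4,4,0) value=8
Op 9: merge R1<->R0 -> R1=(0,4,3,0) R0=(0,4,3,0)
Op 10: inc R2 by 5 -> R2=(0,4,9,0) value=13
Op 11: merge R0<->R1 -> R0=(0,4,3,0) R1=(0,4,3,0)

Answer: 0 4 3 0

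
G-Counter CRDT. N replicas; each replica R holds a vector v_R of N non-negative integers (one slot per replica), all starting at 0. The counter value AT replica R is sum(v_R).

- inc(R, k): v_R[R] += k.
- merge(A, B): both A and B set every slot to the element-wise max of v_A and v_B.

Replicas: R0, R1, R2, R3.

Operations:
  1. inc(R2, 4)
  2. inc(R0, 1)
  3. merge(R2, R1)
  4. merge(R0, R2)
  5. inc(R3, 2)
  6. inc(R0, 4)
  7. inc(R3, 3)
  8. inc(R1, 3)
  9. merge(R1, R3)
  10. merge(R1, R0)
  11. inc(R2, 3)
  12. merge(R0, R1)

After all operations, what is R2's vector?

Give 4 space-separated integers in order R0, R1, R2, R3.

Answer: 1 0 7 0

Derivation:
Op 1: inc R2 by 4 -> R2=(0,0,4,0) value=4
Op 2: inc R0 by 1 -> R0=(1,0,0,0) value=1
Op 3: merge R2<->R1 -> R2=(0,0,4,0) R1=(0,0,4,0)
Op 4: merge R0<->R2 -> R0=(1,0,4,0) R2=(1,0,4,0)
Op 5: inc R3 by 2 -> R3=(0,0,0,2) value=2
Op 6: inc R0 by 4 -> R0=(5,0,4,0) value=9
Op 7: inc R3 by 3 -> R3=(0,0,0,5) value=5
Op 8: inc R1 by 3 -> R1=(0,3,4,0) value=7
Op 9: merge R1<->R3 -> R1=(0,3,4,5) R3=(0,3,4,5)
Op 10: merge R1<->R0 -> R1=(5,3,4,5) R0=(5,3,4,5)
Op 11: inc R2 by 3 -> R2=(1,0,7,0) value=8
Op 12: merge R0<->R1 -> R0=(5,3,4,5) R1=(5,3,4,5)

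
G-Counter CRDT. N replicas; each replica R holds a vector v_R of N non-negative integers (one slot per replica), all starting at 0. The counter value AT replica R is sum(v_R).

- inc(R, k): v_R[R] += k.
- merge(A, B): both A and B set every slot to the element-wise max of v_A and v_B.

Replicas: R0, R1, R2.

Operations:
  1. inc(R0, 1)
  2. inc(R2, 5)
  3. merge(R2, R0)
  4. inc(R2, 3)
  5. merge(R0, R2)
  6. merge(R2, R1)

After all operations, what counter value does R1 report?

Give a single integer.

Answer: 9

Derivation:
Op 1: inc R0 by 1 -> R0=(1,0,0) value=1
Op 2: inc R2 by 5 -> R2=(0,0,5) value=5
Op 3: merge R2<->R0 -> R2=(1,0,5) R0=(1,0,5)
Op 4: inc R2 by 3 -> R2=(1,0,8) value=9
Op 5: merge R0<->R2 -> R0=(1,0,8) R2=(1,0,8)
Op 6: merge R2<->R1 -> R2=(1,0,8) R1=(1,0,8)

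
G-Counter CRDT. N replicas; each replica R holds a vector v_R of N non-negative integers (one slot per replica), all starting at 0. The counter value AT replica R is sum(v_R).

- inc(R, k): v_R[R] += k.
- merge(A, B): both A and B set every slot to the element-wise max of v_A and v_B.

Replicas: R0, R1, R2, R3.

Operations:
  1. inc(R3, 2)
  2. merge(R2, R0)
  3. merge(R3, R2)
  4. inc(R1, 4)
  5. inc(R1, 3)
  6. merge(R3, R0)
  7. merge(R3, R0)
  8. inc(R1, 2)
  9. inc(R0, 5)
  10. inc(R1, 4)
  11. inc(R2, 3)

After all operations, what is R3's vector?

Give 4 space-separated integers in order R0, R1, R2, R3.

Op 1: inc R3 by 2 -> R3=(0,0,0,2) value=2
Op 2: merge R2<->R0 -> R2=(0,0,0,0) R0=(0,0,0,0)
Op 3: merge R3<->R2 -> R3=(0,0,0,2) R2=(0,0,0,2)
Op 4: inc R1 by 4 -> R1=(0,4,0,0) value=4
Op 5: inc R1 by 3 -> R1=(0,7,0,0) value=7
Op 6: merge R3<->R0 -> R3=(0,0,0,2) R0=(0,0,0,2)
Op 7: merge R3<->R0 -> R3=(0,0,0,2) R0=(0,0,0,2)
Op 8: inc R1 by 2 -> R1=(0,9,0,0) value=9
Op 9: inc R0 by 5 -> R0=(5,0,0,2) value=7
Op 10: inc R1 by 4 -> R1=(0,13,0,0) value=13
Op 11: inc R2 by 3 -> R2=(0,0,3,2) value=5

Answer: 0 0 0 2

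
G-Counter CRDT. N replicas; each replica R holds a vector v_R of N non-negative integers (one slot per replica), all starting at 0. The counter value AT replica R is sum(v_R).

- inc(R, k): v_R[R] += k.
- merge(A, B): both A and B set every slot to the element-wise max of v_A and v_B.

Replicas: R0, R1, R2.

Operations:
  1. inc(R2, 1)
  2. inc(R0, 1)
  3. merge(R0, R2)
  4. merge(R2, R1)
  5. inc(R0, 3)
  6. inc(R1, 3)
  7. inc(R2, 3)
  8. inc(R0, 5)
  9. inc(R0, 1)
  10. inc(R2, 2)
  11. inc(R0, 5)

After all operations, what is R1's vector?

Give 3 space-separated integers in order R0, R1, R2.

Op 1: inc R2 by 1 -> R2=(0,0,1) value=1
Op 2: inc R0 by 1 -> R0=(1,0,0) value=1
Op 3: merge R0<->R2 -> R0=(1,0,1) R2=(1,0,1)
Op 4: merge R2<->R1 -> R2=(1,0,1) R1=(1,0,1)
Op 5: inc R0 by 3 -> R0=(4,0,1) value=5
Op 6: inc R1 by 3 -> R1=(1,3,1) value=5
Op 7: inc R2 by 3 -> R2=(1,0,4) value=5
Op 8: inc R0 by 5 -> R0=(9,0,1) value=10
Op 9: inc R0 by 1 -> R0=(10,0,1) value=11
Op 10: inc R2 by 2 -> R2=(1,0,6) value=7
Op 11: inc R0 by 5 -> R0=(15,0,1) value=16

Answer: 1 3 1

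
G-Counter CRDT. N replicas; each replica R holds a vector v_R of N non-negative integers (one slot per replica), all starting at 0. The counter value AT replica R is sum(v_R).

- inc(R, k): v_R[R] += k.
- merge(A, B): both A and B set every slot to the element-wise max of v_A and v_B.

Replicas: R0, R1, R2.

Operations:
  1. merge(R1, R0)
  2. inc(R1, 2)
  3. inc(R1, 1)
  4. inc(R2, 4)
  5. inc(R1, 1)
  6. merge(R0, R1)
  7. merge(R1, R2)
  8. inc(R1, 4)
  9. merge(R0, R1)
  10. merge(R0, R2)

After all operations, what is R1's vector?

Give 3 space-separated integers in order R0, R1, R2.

Op 1: merge R1<->R0 -> R1=(0,0,0) R0=(0,0,0)
Op 2: inc R1 by 2 -> R1=(0,2,0) value=2
Op 3: inc R1 by 1 -> R1=(0,3,0) value=3
Op 4: inc R2 by 4 -> R2=(0,0,4) value=4
Op 5: inc R1 by 1 -> R1=(0,4,0) value=4
Op 6: merge R0<->R1 -> R0=(0,4,0) R1=(0,4,0)
Op 7: merge R1<->R2 -> R1=(0,4,4) R2=(0,4,4)
Op 8: inc R1 by 4 -> R1=(0,8,4) value=12
Op 9: merge R0<->R1 -> R0=(0,8,4) R1=(0,8,4)
Op 10: merge R0<->R2 -> R0=(0,8,4) R2=(0,8,4)

Answer: 0 8 4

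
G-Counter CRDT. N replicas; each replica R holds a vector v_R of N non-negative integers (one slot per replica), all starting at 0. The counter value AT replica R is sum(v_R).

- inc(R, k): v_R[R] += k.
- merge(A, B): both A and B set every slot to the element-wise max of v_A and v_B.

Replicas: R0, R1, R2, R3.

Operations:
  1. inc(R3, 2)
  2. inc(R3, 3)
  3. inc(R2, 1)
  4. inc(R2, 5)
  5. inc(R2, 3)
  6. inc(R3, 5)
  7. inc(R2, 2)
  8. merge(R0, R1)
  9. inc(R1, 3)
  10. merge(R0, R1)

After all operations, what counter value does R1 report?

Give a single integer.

Answer: 3

Derivation:
Op 1: inc R3 by 2 -> R3=(0,0,0,2) value=2
Op 2: inc R3 by 3 -> R3=(0,0,0,5) value=5
Op 3: inc R2 by 1 -> R2=(0,0,1,0) value=1
Op 4: inc R2 by 5 -> R2=(0,0,6,0) value=6
Op 5: inc R2 by 3 -> R2=(0,0,9,0) value=9
Op 6: inc R3 by 5 -> R3=(0,0,0,10) value=10
Op 7: inc R2 by 2 -> R2=(0,0,11,0) value=11
Op 8: merge R0<->R1 -> R0=(0,0,0,0) R1=(0,0,0,0)
Op 9: inc R1 by 3 -> R1=(0,3,0,0) value=3
Op 10: merge R0<->R1 -> R0=(0,3,0,0) R1=(0,3,0,0)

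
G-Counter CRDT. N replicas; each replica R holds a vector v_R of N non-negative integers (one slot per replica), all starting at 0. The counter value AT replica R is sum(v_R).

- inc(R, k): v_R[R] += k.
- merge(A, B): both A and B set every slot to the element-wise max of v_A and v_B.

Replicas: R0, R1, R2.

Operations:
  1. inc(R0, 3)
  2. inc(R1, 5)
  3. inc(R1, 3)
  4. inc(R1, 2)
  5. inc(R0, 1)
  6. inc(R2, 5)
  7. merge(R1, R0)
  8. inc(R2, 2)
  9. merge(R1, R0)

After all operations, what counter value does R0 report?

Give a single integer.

Op 1: inc R0 by 3 -> R0=(3,0,0) value=3
Op 2: inc R1 by 5 -> R1=(0,5,0) value=5
Op 3: inc R1 by 3 -> R1=(0,8,0) value=8
Op 4: inc R1 by 2 -> R1=(0,10,0) value=10
Op 5: inc R0 by 1 -> R0=(4,0,0) value=4
Op 6: inc R2 by 5 -> R2=(0,0,5) value=5
Op 7: merge R1<->R0 -> R1=(4,10,0) R0=(4,10,0)
Op 8: inc R2 by 2 -> R2=(0,0,7) value=7
Op 9: merge R1<->R0 -> R1=(4,10,0) R0=(4,10,0)

Answer: 14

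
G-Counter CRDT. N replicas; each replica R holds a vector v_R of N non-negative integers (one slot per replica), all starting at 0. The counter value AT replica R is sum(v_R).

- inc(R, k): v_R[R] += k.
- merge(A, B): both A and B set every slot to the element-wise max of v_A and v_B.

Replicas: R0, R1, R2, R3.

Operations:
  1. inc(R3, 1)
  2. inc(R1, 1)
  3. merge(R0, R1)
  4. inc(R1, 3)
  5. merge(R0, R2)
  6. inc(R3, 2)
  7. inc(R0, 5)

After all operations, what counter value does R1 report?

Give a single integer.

Op 1: inc R3 by 1 -> R3=(0,0,0,1) value=1
Op 2: inc R1 by 1 -> R1=(0,1,0,0) value=1
Op 3: merge R0<->R1 -> R0=(0,1,0,0) R1=(0,1,0,0)
Op 4: inc R1 by 3 -> R1=(0,4,0,0) value=4
Op 5: merge R0<->R2 -> R0=(0,1,0,0) R2=(0,1,0,0)
Op 6: inc R3 by 2 -> R3=(0,0,0,3) value=3
Op 7: inc R0 by 5 -> R0=(5,1,0,0) value=6

Answer: 4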